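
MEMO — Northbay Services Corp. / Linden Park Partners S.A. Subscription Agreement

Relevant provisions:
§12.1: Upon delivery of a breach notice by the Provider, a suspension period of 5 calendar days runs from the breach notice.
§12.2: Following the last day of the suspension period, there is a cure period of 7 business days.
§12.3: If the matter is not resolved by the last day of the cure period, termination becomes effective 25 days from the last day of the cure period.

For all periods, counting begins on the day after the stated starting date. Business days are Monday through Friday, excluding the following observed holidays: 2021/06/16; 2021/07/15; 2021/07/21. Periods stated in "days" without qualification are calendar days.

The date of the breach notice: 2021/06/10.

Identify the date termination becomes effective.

Adding 5 calendar days to 2021/06/10 gives 2021/06/15, which is the last day of the suspension period.
The last day of the cure period: counting 7 business days from Tuesday, 2021/06/15 (Jun 17, Jun 18, Jun 21, Jun 22, Jun 23, Jun 24, Jun 25, skipping weekends and the listed holiday on Jun 16) reaches Friday, 2021/06/25.
The date termination becomes effective: 2021/06/25 + 25 days = 2021/07/20.

2021/07/20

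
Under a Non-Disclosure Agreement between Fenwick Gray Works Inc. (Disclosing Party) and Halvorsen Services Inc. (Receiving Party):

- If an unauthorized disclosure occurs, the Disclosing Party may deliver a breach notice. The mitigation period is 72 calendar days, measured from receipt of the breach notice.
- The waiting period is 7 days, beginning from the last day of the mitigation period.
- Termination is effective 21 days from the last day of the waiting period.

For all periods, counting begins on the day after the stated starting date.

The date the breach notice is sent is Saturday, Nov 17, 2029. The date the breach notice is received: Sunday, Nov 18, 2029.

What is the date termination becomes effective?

Feb 26, 2030

Adding 72 calendar days to Nov 18, 2029 gives Jan 29, 2030, which is the last day of the mitigation period.
The last day of the waiting period: Jan 29, 2030 + 7 days = Feb 5, 2030.
The date termination becomes effective: 21 calendar days after Feb 5, 2030 is Feb 26, 2030.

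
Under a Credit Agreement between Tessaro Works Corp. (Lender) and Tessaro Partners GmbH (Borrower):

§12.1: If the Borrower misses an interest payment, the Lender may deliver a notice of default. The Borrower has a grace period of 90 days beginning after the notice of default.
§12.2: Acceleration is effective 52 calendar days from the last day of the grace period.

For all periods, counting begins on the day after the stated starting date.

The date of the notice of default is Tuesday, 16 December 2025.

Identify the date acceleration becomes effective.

7 May 2026

The last day of the grace period: 90 calendar days after 16 December 2025 is 16 March 2026.
The date acceleration becomes effective: 16 March 2026 + 52 days = 7 May 2026.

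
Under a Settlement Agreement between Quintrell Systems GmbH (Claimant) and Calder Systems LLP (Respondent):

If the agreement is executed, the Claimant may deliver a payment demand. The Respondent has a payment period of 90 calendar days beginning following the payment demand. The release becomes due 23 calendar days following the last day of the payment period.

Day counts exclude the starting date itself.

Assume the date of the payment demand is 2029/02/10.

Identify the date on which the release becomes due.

Adding 90 calendar days to 2029/02/10 gives 2029/05/11, which is the last day of the payment period.
The date on which the release becomes due: 2029/05/11 + 23 days = 2029/06/03.

2029/06/03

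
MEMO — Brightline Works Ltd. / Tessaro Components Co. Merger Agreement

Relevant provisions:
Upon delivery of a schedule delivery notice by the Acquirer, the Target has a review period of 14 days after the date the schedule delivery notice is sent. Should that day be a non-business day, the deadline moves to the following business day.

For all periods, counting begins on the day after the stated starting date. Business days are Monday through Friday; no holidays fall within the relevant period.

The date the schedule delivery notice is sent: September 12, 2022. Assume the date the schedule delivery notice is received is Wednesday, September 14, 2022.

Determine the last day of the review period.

September 26, 2022

The last day of the review period: 14 calendar days after September 12, 2022 is September 26, 2022. September 26, 2022 is a Monday, so no roll-forward applies.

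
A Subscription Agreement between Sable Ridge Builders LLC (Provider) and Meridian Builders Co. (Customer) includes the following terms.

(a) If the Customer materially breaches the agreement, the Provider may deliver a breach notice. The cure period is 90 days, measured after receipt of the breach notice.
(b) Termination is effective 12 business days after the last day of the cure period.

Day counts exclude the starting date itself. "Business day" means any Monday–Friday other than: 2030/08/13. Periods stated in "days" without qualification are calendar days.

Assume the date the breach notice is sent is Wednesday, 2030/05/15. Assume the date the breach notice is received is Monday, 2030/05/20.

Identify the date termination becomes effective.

The last day of the cure period: 2030/05/20 + 90 days = 2030/08/18.
The date termination becomes effective: counting 12 business days from Sunday, 2030/08/18 (Aug 19, Aug 20, Aug 21, Aug 22, …, Aug 30, Sep 2, Sep 3, skipping weekends) reaches Tuesday, 2030/09/03.

2030/09/03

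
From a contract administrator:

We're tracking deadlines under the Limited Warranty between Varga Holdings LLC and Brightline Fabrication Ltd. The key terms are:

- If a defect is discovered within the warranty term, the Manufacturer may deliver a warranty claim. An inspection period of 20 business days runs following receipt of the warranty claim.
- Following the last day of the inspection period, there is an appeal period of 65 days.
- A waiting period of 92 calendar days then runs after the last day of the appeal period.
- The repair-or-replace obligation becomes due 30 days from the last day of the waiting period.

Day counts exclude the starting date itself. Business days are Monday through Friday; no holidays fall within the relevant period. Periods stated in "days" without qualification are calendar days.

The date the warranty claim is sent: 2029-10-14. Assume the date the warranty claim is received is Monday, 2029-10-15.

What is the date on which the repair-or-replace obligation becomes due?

2030-05-18

From Monday, 2029-10-15, 20 business days (Oct 16, Oct 17, Oct 18, Oct 19, …, Nov 8, Nov 9, Nov 12, skipping weekends) brings us to Monday, 2029-11-12, which is the last day of the inspection period.
Adding 65 calendar days to 2029-11-12 gives 2030-01-16, which is the last day of the appeal period.
Adding 92 calendar days to 2030-01-16 gives 2030-04-18, which is the last day of the waiting period.
The date on which the repair-or-replace obligation becomes due: 30 calendar days after 2030-04-18 is 2030-05-18.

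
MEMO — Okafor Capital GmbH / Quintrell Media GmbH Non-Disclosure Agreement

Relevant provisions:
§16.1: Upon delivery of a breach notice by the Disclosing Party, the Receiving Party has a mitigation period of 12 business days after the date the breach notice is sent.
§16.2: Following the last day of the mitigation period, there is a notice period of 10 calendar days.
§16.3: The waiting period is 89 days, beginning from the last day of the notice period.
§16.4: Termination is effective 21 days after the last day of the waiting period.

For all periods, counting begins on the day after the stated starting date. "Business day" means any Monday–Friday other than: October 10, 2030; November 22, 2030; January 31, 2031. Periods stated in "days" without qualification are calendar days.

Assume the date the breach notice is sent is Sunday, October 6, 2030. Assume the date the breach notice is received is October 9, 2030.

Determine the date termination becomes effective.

From Sunday, October 6, 2030, 12 business days (Oct 7, Oct 8, Oct 9, Oct 11, …, Oct 21, Oct 22, Oct 23, skipping weekends and the listed holiday on Oct 10) brings us to Wednesday, October 23, 2030, which is the last day of the mitigation period.
The last day of the notice period: 10 calendar days after October 23, 2030 is November 2, 2030.
The last day of the waiting period: November 2, 2030 + 89 days = January 30, 2031.
Adding 21 calendar days to January 30, 2031 gives February 20, 2031, which is the date termination becomes effective.

February 20, 2031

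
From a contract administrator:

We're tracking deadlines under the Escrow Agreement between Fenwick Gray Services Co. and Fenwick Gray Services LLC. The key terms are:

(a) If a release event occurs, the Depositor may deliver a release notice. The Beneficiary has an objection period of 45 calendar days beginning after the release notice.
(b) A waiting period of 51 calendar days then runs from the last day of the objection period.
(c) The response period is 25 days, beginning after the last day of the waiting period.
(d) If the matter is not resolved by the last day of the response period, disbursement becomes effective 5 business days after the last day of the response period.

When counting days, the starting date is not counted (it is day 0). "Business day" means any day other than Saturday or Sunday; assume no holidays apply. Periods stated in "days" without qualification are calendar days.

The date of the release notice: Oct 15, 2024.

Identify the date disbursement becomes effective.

Feb 20, 2025

Adding 45 calendar days to Oct 15, 2024 gives Nov 29, 2024, which is the last day of the objection period.
Adding 51 calendar days to Nov 29, 2024 gives Jan 19, 2025, which is the last day of the waiting period.
The last day of the response period: Jan 19, 2025 + 25 days = Feb 13, 2025.
The date disbursement becomes effective: 5 business days after Thursday, Feb 13, 2025, skipping weekends — Feb 14, Feb 17, Feb 18, Feb 19, Feb 20 — lands on Thursday, Feb 20, 2025.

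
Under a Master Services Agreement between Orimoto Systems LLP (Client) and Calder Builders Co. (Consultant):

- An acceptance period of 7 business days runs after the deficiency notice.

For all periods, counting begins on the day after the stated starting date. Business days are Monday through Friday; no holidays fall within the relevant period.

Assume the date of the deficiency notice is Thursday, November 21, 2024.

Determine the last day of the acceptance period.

From Thursday, November 21, 2024, 7 business days (Nov 22, Nov 25, Nov 26, Nov 27, Nov 28, Nov 29, Dec 2, skipping weekends) brings us to Monday, December 2, 2024, which is the last day of the acceptance period.

December 2, 2024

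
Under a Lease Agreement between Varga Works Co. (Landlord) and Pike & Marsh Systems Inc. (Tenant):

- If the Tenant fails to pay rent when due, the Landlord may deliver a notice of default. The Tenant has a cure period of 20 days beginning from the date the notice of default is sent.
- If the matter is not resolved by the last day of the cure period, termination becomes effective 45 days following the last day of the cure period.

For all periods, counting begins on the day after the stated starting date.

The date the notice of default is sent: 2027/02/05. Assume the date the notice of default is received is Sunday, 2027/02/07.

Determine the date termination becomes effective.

The last day of the cure period: 2027/02/05 + 20 days = 2027/02/25.
The date termination becomes effective: 2027/02/25 + 45 days = 2027/04/11.

2027/04/11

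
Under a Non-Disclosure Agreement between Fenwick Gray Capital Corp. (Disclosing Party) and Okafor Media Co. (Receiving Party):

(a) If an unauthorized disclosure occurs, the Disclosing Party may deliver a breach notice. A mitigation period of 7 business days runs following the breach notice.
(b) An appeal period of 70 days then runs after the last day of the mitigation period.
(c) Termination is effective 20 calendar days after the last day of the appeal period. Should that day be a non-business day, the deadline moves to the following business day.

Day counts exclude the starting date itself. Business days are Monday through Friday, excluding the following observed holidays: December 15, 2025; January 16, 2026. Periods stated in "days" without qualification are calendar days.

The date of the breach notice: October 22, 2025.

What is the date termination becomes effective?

January 29, 2026

From Wednesday, October 22, 2025, 7 business days (Oct 23, Oct 24, Oct 27, Oct 28, Oct 29, Oct 30, Oct 31, skipping weekends) brings us to Friday, October 31, 2025, which is the last day of the mitigation period.
The last day of the appeal period: 70 calendar days after October 31, 2025 is January 9, 2026.
Adding 20 calendar days to January 9, 2026 gives January 29, 2026, which is the date termination becomes effective. January 29, 2026 is a Thursday and is not a listed holiday, so no roll-forward applies.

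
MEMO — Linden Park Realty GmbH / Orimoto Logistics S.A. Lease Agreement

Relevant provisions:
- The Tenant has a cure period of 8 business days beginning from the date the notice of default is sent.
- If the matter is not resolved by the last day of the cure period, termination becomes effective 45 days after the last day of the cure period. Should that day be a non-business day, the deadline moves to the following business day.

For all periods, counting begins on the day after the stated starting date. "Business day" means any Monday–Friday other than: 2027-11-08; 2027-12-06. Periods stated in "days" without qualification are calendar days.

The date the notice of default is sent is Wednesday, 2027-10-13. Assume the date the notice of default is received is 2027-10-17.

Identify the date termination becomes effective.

The last day of the cure period: 8 business days after Wednesday, 2027-10-13, skipping weekends — Oct 14, Oct 15, Oct 18, Oct 19, Oct 20, Oct 21, Oct 22, Oct 25 — lands on Monday, 2027-10-25.
The date termination becomes effective: 45 calendar days after 2027-10-25 is 2027-12-09. 2027-12-09 is a Thursday and is not a listed holiday, so no roll-forward applies.

2027-12-09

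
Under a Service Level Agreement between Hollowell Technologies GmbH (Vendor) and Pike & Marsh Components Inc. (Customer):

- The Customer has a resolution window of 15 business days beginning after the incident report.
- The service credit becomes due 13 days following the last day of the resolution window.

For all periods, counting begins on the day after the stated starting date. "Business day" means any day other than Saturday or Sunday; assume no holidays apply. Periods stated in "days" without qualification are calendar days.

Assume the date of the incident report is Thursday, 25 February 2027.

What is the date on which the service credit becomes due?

31 March 2027

The last day of the resolution window: counting 15 business days from Thursday, 25 February 2027 (Feb 26, Mar 1, Mar 2, Mar 3, …, Mar 16, Mar 17, Mar 18, skipping weekends) reaches Thursday, 18 March 2027.
The date on which the service credit becomes due: 13 calendar days after 18 March 2027 is 31 March 2027.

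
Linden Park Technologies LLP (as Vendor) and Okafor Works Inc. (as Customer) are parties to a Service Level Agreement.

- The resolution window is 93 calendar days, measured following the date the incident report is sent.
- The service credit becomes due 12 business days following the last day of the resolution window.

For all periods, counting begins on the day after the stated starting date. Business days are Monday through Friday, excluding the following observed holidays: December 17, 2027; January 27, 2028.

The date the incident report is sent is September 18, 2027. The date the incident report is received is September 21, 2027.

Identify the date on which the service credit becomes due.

The last day of the resolution window: September 18, 2027 + 93 days = December 20, 2027.
The date on which the service credit becomes due: 12 business days after Monday, December 20, 2027, skipping weekends — Dec 21, Dec 22, Dec 23, Dec 24, …, Jan 3, Jan 4, Jan 5 — lands on Wednesday, January 5, 2028.

January 5, 2028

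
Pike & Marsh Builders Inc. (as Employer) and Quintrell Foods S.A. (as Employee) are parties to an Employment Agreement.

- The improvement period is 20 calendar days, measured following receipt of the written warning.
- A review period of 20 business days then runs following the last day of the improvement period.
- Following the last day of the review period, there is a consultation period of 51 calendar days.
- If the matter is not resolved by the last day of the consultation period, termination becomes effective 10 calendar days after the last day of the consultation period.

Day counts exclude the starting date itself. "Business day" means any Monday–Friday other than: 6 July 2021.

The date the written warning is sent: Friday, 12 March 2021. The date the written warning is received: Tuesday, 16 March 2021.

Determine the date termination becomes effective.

The last day of the improvement period: 16 March 2021 + 20 days = 5 April 2021.
The last day of the review period: counting 20 business days from Monday, 5 April 2021 (Apr 6, Apr 7, Apr 8, Apr 9, …, Apr 29, Apr 30, May 3, skipping weekends) reaches Monday, 3 May 2021.
Adding 51 calendar days to 3 May 2021 gives 23 June 2021, which is the last day of the consultation period.
The date termination becomes effective: 23 June 2021 + 10 days = 3 July 2021.

3 July 2021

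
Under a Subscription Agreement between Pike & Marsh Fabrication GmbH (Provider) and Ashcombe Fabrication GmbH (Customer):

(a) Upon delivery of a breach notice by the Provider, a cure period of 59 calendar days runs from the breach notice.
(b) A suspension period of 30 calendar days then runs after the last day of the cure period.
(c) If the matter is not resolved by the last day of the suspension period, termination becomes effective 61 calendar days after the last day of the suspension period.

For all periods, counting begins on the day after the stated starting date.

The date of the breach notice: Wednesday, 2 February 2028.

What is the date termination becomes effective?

The last day of the cure period: 2 February 2028 + 59 days = 1 April 2028.
The last day of the suspension period: 30 calendar days after 1 April 2028 is 1 May 2028.
The date termination becomes effective: 61 calendar days after 1 May 2028 is 1 July 2028.

1 July 2028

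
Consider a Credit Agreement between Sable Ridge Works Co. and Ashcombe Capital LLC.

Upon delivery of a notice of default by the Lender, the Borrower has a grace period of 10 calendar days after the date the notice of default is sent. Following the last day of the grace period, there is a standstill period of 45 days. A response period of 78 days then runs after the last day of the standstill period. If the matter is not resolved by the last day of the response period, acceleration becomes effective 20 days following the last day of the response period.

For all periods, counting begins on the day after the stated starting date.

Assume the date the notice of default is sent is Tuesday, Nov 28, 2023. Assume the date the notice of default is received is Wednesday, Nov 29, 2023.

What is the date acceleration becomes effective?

The last day of the grace period: Nov 28, 2023 + 10 days = Dec 8, 2023.
The last day of the standstill period: Dec 8, 2023 + 45 days = Jan 22, 2024.
The last day of the response period: 78 calendar days after Jan 22, 2024 is Apr 9, 2024.
Adding 20 calendar days to Apr 9, 2024 gives Apr 29, 2024, which is the date acceleration becomes effective.

Apr 29, 2024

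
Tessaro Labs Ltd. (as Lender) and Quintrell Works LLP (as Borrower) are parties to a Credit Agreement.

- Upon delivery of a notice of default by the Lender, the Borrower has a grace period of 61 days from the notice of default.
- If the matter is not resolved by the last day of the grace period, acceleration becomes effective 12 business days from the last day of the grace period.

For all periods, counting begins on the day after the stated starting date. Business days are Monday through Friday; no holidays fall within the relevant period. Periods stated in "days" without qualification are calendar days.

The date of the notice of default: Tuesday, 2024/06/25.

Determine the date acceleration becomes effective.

Adding 61 calendar days to 2024/06/25 gives 2024/08/25, which is the last day of the grace period.
The date acceleration becomes effective: 12 business days after Sunday, 2024/08/25, skipping weekends — Aug 26, Aug 27, Aug 28, Aug 29, …, Sep 6, Sep 9, Sep 10 — lands on Tuesday, 2024/09/10.

2024/09/10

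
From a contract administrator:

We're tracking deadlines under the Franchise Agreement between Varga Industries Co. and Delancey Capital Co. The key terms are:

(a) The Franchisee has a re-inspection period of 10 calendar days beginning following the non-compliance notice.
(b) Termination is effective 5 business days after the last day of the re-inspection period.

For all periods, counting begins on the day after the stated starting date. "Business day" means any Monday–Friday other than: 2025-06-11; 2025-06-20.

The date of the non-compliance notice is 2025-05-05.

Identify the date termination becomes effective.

2025-05-22

The last day of the re-inspection period: 2025-05-05 + 10 days = 2025-05-15.
The date termination becomes effective: counting 5 business days from Thursday, 2025-05-15 (May 16, May 19, May 20, May 21, May 22, skipping weekends) reaches Thursday, 2025-05-22.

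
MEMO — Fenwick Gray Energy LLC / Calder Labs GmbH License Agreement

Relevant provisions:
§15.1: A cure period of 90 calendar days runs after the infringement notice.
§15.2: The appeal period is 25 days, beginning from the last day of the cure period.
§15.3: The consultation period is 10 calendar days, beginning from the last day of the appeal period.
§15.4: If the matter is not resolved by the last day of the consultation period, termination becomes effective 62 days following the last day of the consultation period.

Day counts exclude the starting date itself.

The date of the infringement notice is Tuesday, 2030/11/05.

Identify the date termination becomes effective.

2031/05/11

The last day of the cure period: 90 calendar days after 2030/11/05 is 2031/02/03.
The last day of the appeal period: 2031/02/03 + 25 days = 2031/02/28.
Adding 10 calendar days to 2031/02/28 gives 2031/03/10, which is the last day of the consultation period.
Adding 62 calendar days to 2031/03/10 gives 2031/05/11, which is the date termination becomes effective.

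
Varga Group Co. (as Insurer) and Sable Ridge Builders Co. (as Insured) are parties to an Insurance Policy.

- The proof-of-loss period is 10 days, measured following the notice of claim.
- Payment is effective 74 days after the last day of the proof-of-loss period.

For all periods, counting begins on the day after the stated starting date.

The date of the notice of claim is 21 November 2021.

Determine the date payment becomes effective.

13 February 2022

Adding 10 calendar days to 21 November 2021 gives 1 December 2021, which is the last day of the proof-of-loss period.
Adding 74 calendar days to 1 December 2021 gives 13 February 2022, which is the date payment becomes effective.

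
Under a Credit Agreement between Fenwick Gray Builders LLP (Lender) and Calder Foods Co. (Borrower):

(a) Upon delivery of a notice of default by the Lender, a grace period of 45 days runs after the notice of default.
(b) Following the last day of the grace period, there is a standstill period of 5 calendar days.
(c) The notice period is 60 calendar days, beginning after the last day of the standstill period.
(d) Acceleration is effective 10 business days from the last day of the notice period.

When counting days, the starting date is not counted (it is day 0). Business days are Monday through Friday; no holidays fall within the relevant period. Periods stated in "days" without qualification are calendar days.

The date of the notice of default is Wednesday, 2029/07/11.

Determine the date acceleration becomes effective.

2029/11/12

The last day of the grace period: 45 calendar days after 2029/07/11 is 2029/08/25.
Adding 5 calendar days to 2029/08/25 gives 2029/08/30, which is the last day of the standstill period.
The last day of the notice period: 60 calendar days after 2029/08/30 is 2029/10/29.
From Monday, 2029/10/29, 10 business days (Oct 30, Oct 31, Nov 1, Nov 2, Nov 5, Nov 6, Nov 7, Nov 8, Nov 9, Nov 12, skipping weekends) brings us to Monday, 2029/11/12, which is the date acceleration becomes effective.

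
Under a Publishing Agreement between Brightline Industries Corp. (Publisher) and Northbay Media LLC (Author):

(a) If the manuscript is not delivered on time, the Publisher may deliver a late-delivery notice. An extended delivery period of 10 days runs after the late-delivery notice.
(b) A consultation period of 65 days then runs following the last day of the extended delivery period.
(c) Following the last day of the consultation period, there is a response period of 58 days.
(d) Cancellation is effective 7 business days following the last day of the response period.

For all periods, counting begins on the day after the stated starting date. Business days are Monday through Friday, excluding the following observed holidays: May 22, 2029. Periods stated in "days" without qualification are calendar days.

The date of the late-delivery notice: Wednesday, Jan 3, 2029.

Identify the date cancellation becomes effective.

May 28, 2029

Adding 10 calendar days to Jan 3, 2029 gives Jan 13, 2029, which is the last day of the extended delivery period.
The last day of the consultation period: 65 calendar days after Jan 13, 2029 is Mar 19, 2029.
The last day of the response period: 58 calendar days after Mar 19, 2029 is May 16, 2029.
The date cancellation becomes effective: counting 7 business days from Wednesday, May 16, 2029 (May 17, May 18, May 21, May 23, May 24, May 25, May 28, skipping weekends and the listed holiday on May 22) reaches Monday, May 28, 2029.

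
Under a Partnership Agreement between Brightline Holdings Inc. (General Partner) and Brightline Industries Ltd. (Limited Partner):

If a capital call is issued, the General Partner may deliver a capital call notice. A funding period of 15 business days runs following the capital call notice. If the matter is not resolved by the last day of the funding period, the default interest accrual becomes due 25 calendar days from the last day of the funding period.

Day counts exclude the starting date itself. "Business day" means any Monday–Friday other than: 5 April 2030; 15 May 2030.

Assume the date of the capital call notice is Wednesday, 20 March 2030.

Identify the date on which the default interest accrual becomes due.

The last day of the funding period: 15 business days after Wednesday, 20 March 2030, skipping weekends and the listed holiday on Apr 5 — Mar 21, Mar 22, Mar 25, Mar 26, …, Apr 9, Apr 10, Apr 11 — lands on Thursday, 11 April 2030.
The date on which the default interest accrual becomes due: 11 April 2030 + 25 days = 6 May 2030.

6 May 2030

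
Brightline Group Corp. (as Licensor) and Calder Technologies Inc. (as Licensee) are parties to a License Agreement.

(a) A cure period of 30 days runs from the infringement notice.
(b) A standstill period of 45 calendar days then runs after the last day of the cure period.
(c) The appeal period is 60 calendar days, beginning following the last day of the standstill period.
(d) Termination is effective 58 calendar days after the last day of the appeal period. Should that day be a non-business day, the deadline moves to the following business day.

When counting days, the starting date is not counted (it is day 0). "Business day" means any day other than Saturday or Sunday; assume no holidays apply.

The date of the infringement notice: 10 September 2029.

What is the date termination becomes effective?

Adding 30 calendar days to 10 September 2029 gives 10 October 2029, which is the last day of the cure period.
The last day of the standstill period: 10 October 2029 + 45 days = 24 November 2029.
The last day of the appeal period: 24 November 2029 + 60 days = 23 January 2030.
Adding 58 calendar days to 23 January 2030 gives 22 March 2030, which is the date termination becomes effective. 22 March 2030 is a Friday, so no roll-forward applies.

22 March 2030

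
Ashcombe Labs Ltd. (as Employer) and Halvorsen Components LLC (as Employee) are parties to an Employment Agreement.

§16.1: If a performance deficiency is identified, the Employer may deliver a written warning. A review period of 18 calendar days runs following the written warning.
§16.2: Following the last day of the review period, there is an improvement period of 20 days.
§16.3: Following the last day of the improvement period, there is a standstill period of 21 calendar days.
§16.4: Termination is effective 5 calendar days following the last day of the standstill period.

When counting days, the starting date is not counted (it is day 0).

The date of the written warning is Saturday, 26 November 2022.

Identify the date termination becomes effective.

The last day of the review period: 18 calendar days after 26 November 2022 is 14 December 2022.
The last day of the improvement period: 20 calendar days after 14 December 2022 is 3 January 2023.
The last day of the standstill period: 3 January 2023 + 21 days = 24 January 2023.
Adding 5 calendar days to 24 January 2023 gives 29 January 2023, which is the date termination becomes effective.

29 January 2023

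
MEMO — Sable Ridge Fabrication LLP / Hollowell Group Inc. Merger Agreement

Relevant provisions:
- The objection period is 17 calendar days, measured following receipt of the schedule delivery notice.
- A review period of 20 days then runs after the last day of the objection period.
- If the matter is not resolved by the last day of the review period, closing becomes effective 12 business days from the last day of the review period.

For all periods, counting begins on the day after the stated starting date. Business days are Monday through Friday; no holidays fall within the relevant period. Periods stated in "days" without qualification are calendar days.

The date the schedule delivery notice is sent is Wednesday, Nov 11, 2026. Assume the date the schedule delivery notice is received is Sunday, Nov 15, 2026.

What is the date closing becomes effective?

Adding 17 calendar days to Nov 15, 2026 gives Dec 2, 2026, which is the last day of the objection period.
Adding 20 calendar days to Dec 2, 2026 gives Dec 22, 2026, which is the last day of the review period.
The date closing becomes effective: counting 12 business days from Tuesday, Dec 22, 2026 (Dec 23, Dec 24, Dec 25, Dec 28, …, Jan 5, Jan 6, Jan 7, skipping weekends) reaches Thursday, Jan 7, 2027.

Jan 7, 2027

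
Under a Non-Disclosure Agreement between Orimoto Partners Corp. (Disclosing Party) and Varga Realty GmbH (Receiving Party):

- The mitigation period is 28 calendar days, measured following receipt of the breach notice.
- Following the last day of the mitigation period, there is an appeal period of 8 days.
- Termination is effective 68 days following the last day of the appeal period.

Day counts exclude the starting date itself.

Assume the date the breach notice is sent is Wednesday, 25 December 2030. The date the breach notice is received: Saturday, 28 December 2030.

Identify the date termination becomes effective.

11 April 2031

The last day of the mitigation period: 28 December 2030 + 28 days = 25 January 2031.
Adding 8 calendar days to 25 January 2031 gives 2 February 2031, which is the last day of the appeal period.
Adding 68 calendar days to 2 February 2031 gives 11 April 2031, which is the date termination becomes effective.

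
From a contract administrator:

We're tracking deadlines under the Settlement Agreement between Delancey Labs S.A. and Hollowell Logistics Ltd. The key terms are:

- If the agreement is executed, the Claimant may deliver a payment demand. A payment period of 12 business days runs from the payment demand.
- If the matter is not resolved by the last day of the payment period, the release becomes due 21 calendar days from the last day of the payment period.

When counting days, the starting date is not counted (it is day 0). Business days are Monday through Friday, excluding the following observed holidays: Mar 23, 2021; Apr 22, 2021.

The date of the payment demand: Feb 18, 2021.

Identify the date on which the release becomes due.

Mar 29, 2021

From Thursday, Feb 18, 2021, 12 business days (Feb 19, Feb 22, Feb 23, Feb 24, …, Mar 4, Mar 5, Mar 8, skipping weekends) brings us to Monday, Mar 8, 2021, which is the last day of the payment period.
The date on which the release becomes due: Mar 8, 2021 + 21 days = Mar 29, 2021.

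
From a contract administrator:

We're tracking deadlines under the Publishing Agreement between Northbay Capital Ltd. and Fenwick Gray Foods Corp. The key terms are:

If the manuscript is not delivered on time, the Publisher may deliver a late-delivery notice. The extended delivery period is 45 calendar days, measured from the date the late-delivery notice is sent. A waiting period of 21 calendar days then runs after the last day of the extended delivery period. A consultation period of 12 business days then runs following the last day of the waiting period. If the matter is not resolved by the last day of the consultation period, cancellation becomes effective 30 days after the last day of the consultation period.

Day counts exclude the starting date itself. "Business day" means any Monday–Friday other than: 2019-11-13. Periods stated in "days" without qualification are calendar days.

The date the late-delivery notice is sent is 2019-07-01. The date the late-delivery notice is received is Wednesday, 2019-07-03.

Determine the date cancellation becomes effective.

2019-10-23

Adding 45 calendar days to 2019-07-01 gives 2019-08-15, which is the last day of the extended delivery period.
The last day of the waiting period: 2019-08-15 + 21 days = 2019-09-05.
The last day of the consultation period: counting 12 business days from Thursday, 2019-09-05 (Sep 6, Sep 9, Sep 10, Sep 11, …, Sep 19, Sep 20, Sep 23, skipping weekends) reaches Monday, 2019-09-23.
The date cancellation becomes effective: 2019-09-23 + 30 days = 2019-10-23.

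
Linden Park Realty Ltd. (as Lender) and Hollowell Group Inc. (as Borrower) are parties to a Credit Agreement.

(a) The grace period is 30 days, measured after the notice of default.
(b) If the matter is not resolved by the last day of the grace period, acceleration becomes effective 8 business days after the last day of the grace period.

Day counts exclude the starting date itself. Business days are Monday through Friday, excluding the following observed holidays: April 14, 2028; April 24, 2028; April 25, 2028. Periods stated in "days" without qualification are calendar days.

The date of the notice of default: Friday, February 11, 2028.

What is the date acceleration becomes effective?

March 22, 2028

The last day of the grace period: February 11, 2028 + 30 days = March 12, 2028.
The date acceleration becomes effective: counting 8 business days from Sunday, March 12, 2028 (Mar 13, Mar 14, Mar 15, Mar 16, Mar 17, Mar 20, Mar 21, Mar 22, skipping weekends) reaches Wednesday, March 22, 2028.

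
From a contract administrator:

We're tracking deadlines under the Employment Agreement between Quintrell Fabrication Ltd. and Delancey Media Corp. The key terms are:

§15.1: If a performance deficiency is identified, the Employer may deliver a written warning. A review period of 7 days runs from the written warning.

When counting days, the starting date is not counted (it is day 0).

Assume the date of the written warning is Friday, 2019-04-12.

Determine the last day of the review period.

2019-04-19

The last day of the review period: 7 calendar days after 2019-04-12 is 2019-04-19.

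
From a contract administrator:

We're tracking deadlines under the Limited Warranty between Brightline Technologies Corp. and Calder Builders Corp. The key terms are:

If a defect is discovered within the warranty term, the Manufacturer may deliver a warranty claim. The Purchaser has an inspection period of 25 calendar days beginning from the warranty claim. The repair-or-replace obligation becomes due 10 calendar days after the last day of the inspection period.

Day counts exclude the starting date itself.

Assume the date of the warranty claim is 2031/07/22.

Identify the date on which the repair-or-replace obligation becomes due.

2031/08/26

Adding 25 calendar days to 2031/07/22 gives 2031/08/16, which is the last day of the inspection period.
The date on which the repair-or-replace obligation becomes due: 2031/08/16 + 10 days = 2031/08/26.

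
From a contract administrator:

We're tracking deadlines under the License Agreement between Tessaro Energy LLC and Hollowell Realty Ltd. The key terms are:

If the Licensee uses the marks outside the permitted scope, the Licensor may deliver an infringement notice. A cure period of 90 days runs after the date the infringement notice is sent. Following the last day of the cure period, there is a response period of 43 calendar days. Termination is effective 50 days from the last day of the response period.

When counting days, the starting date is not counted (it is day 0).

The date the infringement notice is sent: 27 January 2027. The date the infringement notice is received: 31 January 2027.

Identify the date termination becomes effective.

Adding 90 calendar days to 27 January 2027 gives 27 April 2027, which is the last day of the cure period.
The last day of the response period: 27 April 2027 + 43 days = 9 June 2027.
The date termination becomes effective: 9 June 2027 + 50 days = 29 July 2027.

29 July 2027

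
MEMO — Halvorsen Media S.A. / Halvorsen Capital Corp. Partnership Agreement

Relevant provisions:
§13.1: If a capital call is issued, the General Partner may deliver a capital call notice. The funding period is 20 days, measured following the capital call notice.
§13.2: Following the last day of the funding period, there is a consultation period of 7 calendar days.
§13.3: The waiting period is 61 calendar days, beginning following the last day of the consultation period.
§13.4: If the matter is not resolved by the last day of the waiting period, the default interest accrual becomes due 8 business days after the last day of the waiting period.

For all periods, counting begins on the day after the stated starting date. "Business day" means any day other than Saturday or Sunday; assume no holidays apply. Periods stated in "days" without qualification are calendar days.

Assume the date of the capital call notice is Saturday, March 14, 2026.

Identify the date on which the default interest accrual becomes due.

June 22, 2026

Adding 20 calendar days to March 14, 2026 gives April 3, 2026, which is the last day of the funding period.
The last day of the consultation period: 7 calendar days after April 3, 2026 is April 10, 2026.
The last day of the waiting period: April 10, 2026 + 61 days = June 10, 2026.
The date on which the default interest accrual becomes due: 8 business days after Wednesday, June 10, 2026, skipping weekends — Jun 11, Jun 12, Jun 15, Jun 16, Jun 17, Jun 18, Jun 19, Jun 22 — lands on Monday, June 22, 2026.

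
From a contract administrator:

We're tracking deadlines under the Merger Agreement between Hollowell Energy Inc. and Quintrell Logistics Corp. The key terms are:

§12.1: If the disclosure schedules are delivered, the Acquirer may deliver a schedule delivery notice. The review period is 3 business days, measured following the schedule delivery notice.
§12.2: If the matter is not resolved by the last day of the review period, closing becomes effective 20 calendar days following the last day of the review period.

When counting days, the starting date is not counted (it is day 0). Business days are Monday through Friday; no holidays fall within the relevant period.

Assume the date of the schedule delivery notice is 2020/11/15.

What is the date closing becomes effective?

2020/12/08

From Sunday, 2020/11/15, 3 business days (Nov 16, Nov 17, Nov 18, skipping weekends) brings us to Wednesday, 2020/11/18, which is the last day of the review period.
The date closing becomes effective: 2020/11/18 + 20 days = 2020/12/08.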